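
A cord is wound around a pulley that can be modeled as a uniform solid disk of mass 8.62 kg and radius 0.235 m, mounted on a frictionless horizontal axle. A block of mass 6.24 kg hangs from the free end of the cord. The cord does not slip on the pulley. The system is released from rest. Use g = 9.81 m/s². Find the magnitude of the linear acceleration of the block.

I = ½MR² = (1/2)(8.62)(0.235)² = 0.2380 kg·m².
Block: mg − T = ma. Pulley: TR = Iα. No-slip: a = αR, so T = (I/R²)a = 4.310·a.
Then mg = (m + 4.310)a, so a = (6.24)(9.81)/(6.24 + 4.310) = 5.802 m/s².

a ≈ 5.80 m/s²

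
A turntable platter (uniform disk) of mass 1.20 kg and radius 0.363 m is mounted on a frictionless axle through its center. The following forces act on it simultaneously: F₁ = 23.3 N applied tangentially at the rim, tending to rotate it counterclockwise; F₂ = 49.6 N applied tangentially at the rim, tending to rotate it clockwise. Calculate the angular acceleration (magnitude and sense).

I = ½MR² = (1/2)(1.20)(0.363)² = 0.07906 kg·m².
Taking counterclockwise as positive: τ₁ = +(23.3)(0.363) = +8.458 N·m; τ₂ = −(49.6)(0.363) = −18.00 N·m.
Net torque τ = -9.547 N·m.
α = τ/I = -9.547/0.07906 = -120.8 rad/s².

α ≈ 121 rad/s², clockwise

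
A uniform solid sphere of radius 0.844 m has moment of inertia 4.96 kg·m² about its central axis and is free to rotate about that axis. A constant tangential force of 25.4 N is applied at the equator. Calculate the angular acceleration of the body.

α ≈ 4.32 rad/s²

τ = F R = (25.4)(0.844) = 21.44 N·m.
Newton's second law for rotation, τ = Iα, gives α = τ/I = 21.44/4.960 = 4.322 rad/s².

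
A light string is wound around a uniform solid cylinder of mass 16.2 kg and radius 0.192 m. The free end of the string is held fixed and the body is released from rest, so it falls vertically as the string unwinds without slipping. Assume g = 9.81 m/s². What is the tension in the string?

Translation: Mg − T = Ma. Rotation about the center: TR = Iα with I = ½MR².
With a = αR: T = (I/R²)a = (1/2)M a, so Mg = (1 + 0.5000)Ma.
a = g/(1 + 0.5000) = 9.81/1.500 = 6.540 m/s².
T = 0.5000·M·a = (0.5000)(16.2)(6.540) = 52.97 N.

T ≈ 53.0 N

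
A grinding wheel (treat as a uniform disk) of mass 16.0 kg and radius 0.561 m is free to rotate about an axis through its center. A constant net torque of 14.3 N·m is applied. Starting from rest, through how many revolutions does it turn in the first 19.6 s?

≈ 174 revolutions

I = ½MR² = (1/2)(16.0)(0.561)² = 2.518 kg·m².
α = τ/I = 14.3/2.518 = 5.680 rad/s².
θ = ½αt² = ½(5.680)(19.6)² = 1091 rad.
Revolutions = θ/(2π) = 173.6.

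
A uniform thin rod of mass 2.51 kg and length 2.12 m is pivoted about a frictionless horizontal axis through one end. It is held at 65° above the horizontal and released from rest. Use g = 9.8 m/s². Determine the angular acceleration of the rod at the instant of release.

α ≈ 2.93 rad/s²

About the pivot, I = (1/3)ML² = (1/3)(2.51)(2.12)² = 3.760 kg·m².
The weight acts at the center, a distance L/2 = 1.060 m from the pivot; τ = Mg(L/2) cos 65° = 11.02 N·m.
α = τ/I = 11.02/3.760 = 2.930 rad/s².
(Equivalently α = (3g/(2L)) cos 65° = 2.930 rad/s².)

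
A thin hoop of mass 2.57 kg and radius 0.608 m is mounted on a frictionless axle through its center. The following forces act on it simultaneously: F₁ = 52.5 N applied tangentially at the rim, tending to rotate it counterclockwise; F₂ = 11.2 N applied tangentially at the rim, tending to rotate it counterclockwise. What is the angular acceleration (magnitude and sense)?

I = MR² = (2.57)(0.608)² = 0.9500 kg·m².
Taking counterclockwise as positive: τ₁ = +(52.5)(0.608) = +31.92 N·m; τ₂ = +(11.2)(0.608) = +6.810 N·m.
Net torque τ = 38.73 N·m.
α = τ/I = 38.73/0.9500 = 40.77 rad/s².

α ≈ 40.8 rad/s², counterclockwise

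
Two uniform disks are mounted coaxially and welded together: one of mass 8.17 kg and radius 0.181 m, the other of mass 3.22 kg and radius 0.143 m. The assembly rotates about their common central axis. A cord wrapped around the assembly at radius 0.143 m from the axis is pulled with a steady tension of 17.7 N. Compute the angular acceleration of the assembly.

α ≈ 15.2 rad/s²

I = ½M₁R₁² + ½M₂R₂² = ½(8.17)(0.181)² + ½(3.22)(0.143)² = 0.1668 kg·m².
τ = F r = (17.7)(0.143) = 2.531 N·m.
α = τ/I = 2.531/0.1668 = 15.18 rad/s².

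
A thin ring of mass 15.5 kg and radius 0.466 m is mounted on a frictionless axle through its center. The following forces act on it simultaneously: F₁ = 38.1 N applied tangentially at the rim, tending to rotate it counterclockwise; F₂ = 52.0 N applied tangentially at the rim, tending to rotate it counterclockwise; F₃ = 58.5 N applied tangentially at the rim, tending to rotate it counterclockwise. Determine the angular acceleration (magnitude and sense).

α ≈ 20.6 rad/s², counterclockwise

I = MR² = (15.5)(0.466)² = 3.366 kg·m².
Taking counterclockwise as positive: τ₁ = +(38.1)(0.466) = +17.75 N·m; τ₂ = +(52.0)(0.466) = +24.23 N·m; τ₃ = +(58.5)(0.466) = +27.26 N·m.
Net torque τ = 69.25 N·m.
α = τ/I = 69.25/3.366 = 20.57 rad/s².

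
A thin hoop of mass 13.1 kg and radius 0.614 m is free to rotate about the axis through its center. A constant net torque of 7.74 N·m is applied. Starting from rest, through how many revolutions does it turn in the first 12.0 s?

I = MR² = (13.1)(0.614)² = 4.939 kg·m².
α = τ/I = 7.74/4.939 = 1.567 rad/s².
θ = ½αt² = ½(1.567)(12.0)² = 112.8 rad.
Revolutions = θ/(2π) = 17.96.

≈ 18.0 revolutions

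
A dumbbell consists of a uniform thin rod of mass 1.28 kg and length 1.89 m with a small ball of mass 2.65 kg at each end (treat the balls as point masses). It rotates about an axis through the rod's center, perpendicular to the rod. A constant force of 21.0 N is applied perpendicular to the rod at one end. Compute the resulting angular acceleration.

α ≈ 3.88 rad/s²

I_rod = (1/12)ML² = (1/12)(1.28)(1.89)² = 0.3810 kg·m².
I_balls = 2·m·(L/2)² = 2(2.65)(0.9450)² = 4.733 kg·m².
Total I = 5.114 kg·m².
τ = F·(L/2) = (21.0)(0.945) = 19.84 N·m.
α = τ/I = 19.84/5.114 = 3.880 rad/s².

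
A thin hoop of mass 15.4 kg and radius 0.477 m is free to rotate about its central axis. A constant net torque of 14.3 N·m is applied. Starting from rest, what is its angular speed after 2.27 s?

ω ≈ 9.26 rad/s

I = MR² = (15.4)(0.477)² = 3.504 kg·m².
α = τ/I = 14.3/3.504 = 4.081 rad/s².
ω = ω₀ + αt = 0 + (4.081)(2.27) = 9.264 rad/s.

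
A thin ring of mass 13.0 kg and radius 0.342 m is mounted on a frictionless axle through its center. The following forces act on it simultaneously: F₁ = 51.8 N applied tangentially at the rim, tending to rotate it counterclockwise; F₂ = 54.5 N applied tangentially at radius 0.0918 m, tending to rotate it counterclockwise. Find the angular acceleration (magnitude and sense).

α ≈ 14.9 rad/s², counterclockwise

I = MR² = (13.0)(0.342)² = 1.521 kg·m².
Taking counterclockwise as positive: τ₁ = +(51.8)(0.342) = +17.72 N·m; τ₂ = +(54.5)(0.0918) = +5.003 N·m.
Net torque τ = 22.72 N·m.
α = τ/I = 22.72/1.521 = 14.94 rad/s².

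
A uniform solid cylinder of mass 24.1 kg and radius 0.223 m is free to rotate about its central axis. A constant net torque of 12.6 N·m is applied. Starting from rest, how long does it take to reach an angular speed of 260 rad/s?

I = ½MR² = (1/2)(24.1)(0.223)² = 0.5992 kg·m².
α = τ/I = 12.6/0.5992 = 21.03 rad/s².
ω = αt ⇒ t = ω/α = 260/21.03 = 12.37 s.

t ≈ 12.4 s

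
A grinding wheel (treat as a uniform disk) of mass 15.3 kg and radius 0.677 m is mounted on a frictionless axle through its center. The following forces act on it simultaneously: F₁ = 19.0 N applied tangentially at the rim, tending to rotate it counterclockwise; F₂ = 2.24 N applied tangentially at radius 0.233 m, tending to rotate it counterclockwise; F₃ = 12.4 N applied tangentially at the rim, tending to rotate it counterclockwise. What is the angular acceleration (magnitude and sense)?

I = ½MR² = (1/2)(15.3)(0.677)² = 3.506 kg·m².
Taking counterclockwise as positive: τ₁ = +(19.0)(0.677) = +12.86 N·m; τ₂ = +(2.24)(0.233) = +0.5219 N·m; τ₃ = +(12.4)(0.677) = +8.395 N·m.
Net torque τ = 21.78 N·m.
α = τ/I = 21.78/3.506 = 6.212 rad/s².

α ≈ 6.21 rad/s², counterclockwise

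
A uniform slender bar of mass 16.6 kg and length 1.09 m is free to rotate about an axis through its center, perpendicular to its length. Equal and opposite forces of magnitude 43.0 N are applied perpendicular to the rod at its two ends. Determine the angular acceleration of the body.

α ≈ 28.5 rad/s²

I = (1/12)ML² = (1/12)(16.6)(1.09)² = 1.644 kg·m².
The couple gives τ = F·(L/2) + F·(L/2) = F L = (43.0)(1.09) = 46.87 N·m.
Newton's second law for rotation, τ = Iα, gives α = τ/I = 46.87/1.644 = 28.52 rad/s².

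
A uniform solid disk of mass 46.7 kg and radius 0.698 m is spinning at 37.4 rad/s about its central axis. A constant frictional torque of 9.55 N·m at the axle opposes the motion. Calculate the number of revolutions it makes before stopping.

I = ½MR² = (1/2)(46.7)(0.698)² = 11.38 kg·m².
The net torque has magnitude 9.55 N·m, opposing ω.
|α| = τ/I = 9.550/11.38 = 0.8395 rad/s² (deceleration).
ω² = ω₀² − 2|α|θ with ω = 0 ⇒ θ = ω₀²/(2|α|) = 833.1 rad = 132.6 rev.

≈ 133 revolutions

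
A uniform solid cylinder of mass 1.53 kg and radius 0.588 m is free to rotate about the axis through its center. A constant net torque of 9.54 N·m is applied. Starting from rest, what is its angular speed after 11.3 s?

ω ≈ 408 rad/s

I = ½MR² = (1/2)(1.53)(0.588)² = 0.2645 kg·m².
α = τ/I = 9.54/0.2645 = 36.07 rad/s².
ω = ω₀ + αt = 0 + (36.07)(11.3) = 407.6 rad/s.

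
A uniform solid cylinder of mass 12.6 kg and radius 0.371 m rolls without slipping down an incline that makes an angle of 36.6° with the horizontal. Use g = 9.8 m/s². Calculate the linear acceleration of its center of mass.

a ≈ 3.90 m/s²

Translation along the incline: Mg sinθ − f = Ma.
Rotation about the center: fR = Iα with I = ½MR². No-slip gives a = αR, so f = (I/R²)a = (1/2)M a.
Substituting: Mg sinθ = (1 + 0.5000)Ma, so a = g sinθ/(1 + 0.5000) = (9.8) sin 36.6° / 1.500 = 3.895 m/s².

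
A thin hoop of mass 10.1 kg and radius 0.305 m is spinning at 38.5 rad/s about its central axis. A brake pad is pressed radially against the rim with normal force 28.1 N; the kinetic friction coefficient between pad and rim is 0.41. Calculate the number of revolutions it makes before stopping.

≈ 31.5 revolutions

I = MR² = (10.1)(0.305)² = 0.9396 kg·m².
Friction force f = μN = (0.41)(28.1) = 11.52 N at the rim; torque magnitude τ = fR = 3.514 N·m, opposing ω.
|α| = τ/I = 3.514/0.9396 = 3.740 rad/s² (deceleration).
ω² = ω₀² − 2|α|θ with ω = 0 ⇒ θ = ω₀²/(2|α|) = 198.2 rad = 31.54 rev.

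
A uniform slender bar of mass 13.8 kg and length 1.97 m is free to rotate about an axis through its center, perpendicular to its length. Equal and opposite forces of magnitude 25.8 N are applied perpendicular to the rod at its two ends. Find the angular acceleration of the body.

I = (1/12)ML² = (1/12)(13.8)(1.97)² = 4.463 kg·m².
The couple gives τ = F·(L/2) + F·(L/2) = F L = (25.8)(1.97) = 50.83 N·m.
From τ = Iα: α = 50.83/4.463 = 11.39 rad/s².

α ≈ 11.4 rad/s²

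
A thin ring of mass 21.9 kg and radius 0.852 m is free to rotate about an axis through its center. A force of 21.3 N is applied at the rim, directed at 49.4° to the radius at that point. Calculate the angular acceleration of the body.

α ≈ 0.867 rad/s²

I = MR² = (21.9)(0.852)² = 15.90 kg·m².
Only the tangential component produces torque: τ = F R sinθ = (21.3)(0.852) sin 49.4° = 13.78 N·m.
Newton's second law for rotation, τ = Iα, gives α = τ/I = 13.78/15.90 = 0.8667 rad/s².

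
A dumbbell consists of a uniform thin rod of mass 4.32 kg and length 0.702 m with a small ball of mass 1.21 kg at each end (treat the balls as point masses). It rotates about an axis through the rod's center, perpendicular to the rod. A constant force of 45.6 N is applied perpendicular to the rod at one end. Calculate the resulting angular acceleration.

α ≈ 33.7 rad/s²

I_rod = (1/12)ML² = (1/12)(4.32)(0.702)² = 0.1774 kg·m².
I_balls = 2·m·(L/2)² = 2(1.21)(0.3510)² = 0.2981 kg·m².
Total I = 0.4756 kg·m².
τ = F·(L/2) = (45.6)(0.351) = 16.01 N·m.
α = τ/I = 16.01/0.4756 = 33.66 rad/s².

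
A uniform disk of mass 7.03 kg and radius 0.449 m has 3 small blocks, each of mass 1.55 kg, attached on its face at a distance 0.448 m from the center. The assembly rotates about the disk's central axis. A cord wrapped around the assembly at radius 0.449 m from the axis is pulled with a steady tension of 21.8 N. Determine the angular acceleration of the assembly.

I_disk = ½MR² = ½(7.03)(0.449)² = 0.7086 kg·m².
I_blocks = 3·m·r² = 3(1.55)(0.448)² = 0.9333 kg·m².
Total I = 1.642 kg·m².
τ = F r = (21.8)(0.449) = 9.788 N·m.
α = τ/I = 9.788/1.642 = 5.962 rad/s².

α ≈ 5.96 rad/s²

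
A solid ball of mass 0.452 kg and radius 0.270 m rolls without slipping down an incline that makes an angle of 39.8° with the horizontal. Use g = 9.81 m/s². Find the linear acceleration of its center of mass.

a ≈ 4.49 m/s²

Translation along the incline: Mg sinθ − f = Ma.
Rotation about the center: fR = Iα with I = (2/5)MR². No-slip gives a = αR, so f = (I/R²)a = (2/5)M a.
Substituting: Mg sinθ = (1 + 0.4000)Ma, so a = g sinθ/(1 + 0.4000) = (9.81) sin 39.8° / 1.400 = 4.485 m/s².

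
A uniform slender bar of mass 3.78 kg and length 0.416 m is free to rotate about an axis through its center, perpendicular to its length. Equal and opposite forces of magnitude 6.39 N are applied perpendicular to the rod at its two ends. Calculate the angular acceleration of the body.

α ≈ 48.8 rad/s²

I = (1/12)ML² = (1/12)(3.78)(0.416)² = 0.05451 kg·m².
The couple gives τ = F·(L/2) + F·(L/2) = F L = (6.39)(0.416) = 2.658 N·m.
Newton's second law for rotation, τ = Iα, gives α = τ/I = 2.658/0.05451 = 48.76 rad/s².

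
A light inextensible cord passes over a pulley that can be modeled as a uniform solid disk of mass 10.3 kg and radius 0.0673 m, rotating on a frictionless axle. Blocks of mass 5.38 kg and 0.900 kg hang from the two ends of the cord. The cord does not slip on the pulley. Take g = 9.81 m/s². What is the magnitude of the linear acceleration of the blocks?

a ≈ 3.85 m/s²

I = ½MR² = (1/2)(10.3)(0.0673)² = 0.02333 kg·m².
Heavier block: m₁g − T₁ = m₁a. Lighter block: T₂ − m₂g = m₂a.
Pulley: (T₁ − T₂)R = Iα = I(a/R), so T₁ − T₂ = (I/R²)a = (1/2)M_p a = 5.150·a.
Adding the three: (m₁ − m₂)g = (m₁ + m₂ + 5.150)a, so a = (5.38 − 0.900)(9.81)/(5.38 + 0.900 + 5.150) = 3.845 m/s².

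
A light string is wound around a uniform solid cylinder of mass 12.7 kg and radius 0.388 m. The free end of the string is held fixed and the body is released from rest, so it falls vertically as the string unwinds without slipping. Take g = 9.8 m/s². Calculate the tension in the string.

Translation: Mg − T = Ma. Rotation about the center: TR = Iα with I = ½MR².
With a = αR: T = (I/R²)a = (1/2)M a, so Mg = (1 + 0.5000)Ma.
a = g/(1 + 0.5000) = 9.8/1.500 = 6.533 m/s².
T = 0.5000·M·a = (0.5000)(12.7)(6.533) = 41.49 N.

T ≈ 41.5 N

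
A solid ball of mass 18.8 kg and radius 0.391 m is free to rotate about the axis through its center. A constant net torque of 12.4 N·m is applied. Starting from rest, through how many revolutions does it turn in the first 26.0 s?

≈ 580 revolutions

I = (2/5)MR² = (2/5)(18.8)(0.391)² = 1.150 kg·m².
α = τ/I = 12.4/1.150 = 10.79 rad/s².
θ = ½αt² = ½(10.79)(26.0)² = 3646 rad.
Revolutions = θ/(2π) = 580.2.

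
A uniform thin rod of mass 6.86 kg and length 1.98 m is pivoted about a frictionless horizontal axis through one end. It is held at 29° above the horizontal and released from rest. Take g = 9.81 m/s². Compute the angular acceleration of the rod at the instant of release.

α ≈ 6.50 rad/s²

About the pivot, I = (1/3)ML² = (1/3)(6.86)(1.98)² = 8.965 kg·m².
The weight acts at the center, a distance L/2 = 0.9900 m from the pivot; τ = Mg(L/2) cos 29° = 58.27 N·m.
α = τ/I = 58.27/8.965 = 6.500 rad/s².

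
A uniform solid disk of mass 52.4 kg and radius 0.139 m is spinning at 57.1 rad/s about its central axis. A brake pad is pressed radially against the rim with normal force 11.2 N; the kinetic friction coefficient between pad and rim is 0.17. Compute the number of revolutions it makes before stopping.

≈ 496 revolutions

I = ½MR² = (1/2)(52.4)(0.139)² = 0.5062 kg·m².
Friction force f = μN = (0.17)(11.2) = 1.904 N at the rim; torque magnitude τ = fR = 0.2647 N·m, opposing ω.
|α| = τ/I = 0.2647/0.5062 = 0.5228 rad/s² (deceleration).
ω² = ω₀² − 2|α|θ with ω = 0 ⇒ θ = ω₀²/(2|α|) = 3118 rad = 496.3 rev.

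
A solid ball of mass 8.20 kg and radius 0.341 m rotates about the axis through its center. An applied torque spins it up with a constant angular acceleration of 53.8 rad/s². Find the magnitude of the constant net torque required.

τ ≈ 20.5 N·m

I = (2/5)MR² = (2/5)(8.20)(0.341)² = 0.3814 kg·m².
τ = Iα = (0.3814)(53.80) = 20.52 N·m.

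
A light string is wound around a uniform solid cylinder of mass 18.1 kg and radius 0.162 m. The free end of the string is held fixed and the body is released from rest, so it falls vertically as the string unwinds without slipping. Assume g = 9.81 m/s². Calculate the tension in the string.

Translation: Mg − T = Ma. Rotation about the center: TR = Iα with I = ½MR².
With a = αR: T = (I/R²)a = (1/2)M a, so Mg = (1 + 0.5000)Ma.
a = g/(1 + 0.5000) = 9.81/1.500 = 6.540 m/s².
T = 0.5000·M·a = (0.5000)(18.1)(6.540) = 59.19 N.

T ≈ 59.2 N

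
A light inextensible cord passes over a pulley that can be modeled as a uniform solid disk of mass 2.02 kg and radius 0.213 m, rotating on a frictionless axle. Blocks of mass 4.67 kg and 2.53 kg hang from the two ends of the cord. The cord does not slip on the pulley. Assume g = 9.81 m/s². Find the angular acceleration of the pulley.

α ≈ 12.0 rad/s²

I = ½MR² = (1/2)(2.02)(0.213)² = 0.04582 kg·m².
Heavier block: m₁g − T₁ = m₁a. Lighter block: T₂ − m₂g = m₂a.
Pulley: (T₁ − T₂)R = Iα = I(a/R), so T₁ − T₂ = (I/R²)a = (1/2)M_p a = 1.010·a.
Adding the three: (m₁ − m₂)g = (m₁ + m₂ + 1.010)a, so a = (4.67 − 2.53)(9.81)/(4.67 + 2.53 + 1.010) = 2.557 m/s².
α = a/R = 2.557/0.213 = 12.00 rad/s².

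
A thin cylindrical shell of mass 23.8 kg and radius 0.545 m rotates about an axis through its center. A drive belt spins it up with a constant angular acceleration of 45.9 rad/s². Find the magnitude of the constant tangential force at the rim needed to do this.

I = MR² = (23.8)(0.545)² = 7.069 kg·m².
The required torque is τ = Iα = (7.069)(45.90) = 324.5 N·m.
A tangential force at the rim gives τ = FR, so F = τ/R = 324.5/0.545 = 595.4 N.

F ≈ 595 N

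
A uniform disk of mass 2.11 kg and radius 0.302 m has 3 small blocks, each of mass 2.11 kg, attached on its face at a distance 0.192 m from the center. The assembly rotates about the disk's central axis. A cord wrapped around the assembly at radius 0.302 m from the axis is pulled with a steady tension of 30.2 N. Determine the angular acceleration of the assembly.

α ≈ 27.7 rad/s²

I_disk = ½MR² = ½(2.11)(0.302)² = 0.09622 kg·m².
I_blocks = 3·m·r² = 3(2.11)(0.192)² = 0.2333 kg·m².
Total I = 0.3296 kg·m².
τ = F r = (30.2)(0.302) = 9.120 N·m.
α = τ/I = 9.120/0.3296 = 27.67 rad/s².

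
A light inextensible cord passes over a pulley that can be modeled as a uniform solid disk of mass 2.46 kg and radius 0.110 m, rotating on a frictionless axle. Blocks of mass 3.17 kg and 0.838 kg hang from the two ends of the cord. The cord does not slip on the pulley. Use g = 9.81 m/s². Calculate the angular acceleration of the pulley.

α ≈ 39.7 rad/s²

I = ½MR² = (1/2)(2.46)(0.110)² = 0.01488 kg·m².
Heavier block: m₁g − T₁ = m₁a. Lighter block: T₂ − m₂g = m₂a.
Pulley: (T₁ − T₂)R = Iα = I(a/R), so T₁ − T₂ = (I/R²)a = (1/2)M_p a = 1.230·a.
Adding the three: (m₁ − m₂)g = (m₁ + m₂ + 1.230)a, so a = (3.17 − 0.838)(9.81)/(3.17 + 0.838 + 1.230) = 4.367 m/s².
α = a/R = 4.367/0.110 = 39.70 rad/s².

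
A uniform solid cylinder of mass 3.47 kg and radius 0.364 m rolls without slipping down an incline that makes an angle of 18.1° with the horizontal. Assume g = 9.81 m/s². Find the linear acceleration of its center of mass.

Translation along the incline: Mg sinθ − f = Ma.
Rotation about the center: fR = Iα with I = ½MR². No-slip gives a = αR, so f = (I/R²)a = (1/2)M a.
Substituting: Mg sinθ = (1 + 0.5000)Ma, so a = g sinθ/(1 + 0.5000) = (9.81) sin 18.1° / 1.500 = 2.032 m/s².

a ≈ 2.03 m/s²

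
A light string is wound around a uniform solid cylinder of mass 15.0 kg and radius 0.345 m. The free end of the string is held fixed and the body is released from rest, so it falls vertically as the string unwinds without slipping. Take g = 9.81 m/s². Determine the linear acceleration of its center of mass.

Translation: Mg − T = Ma. Rotation about the center: TR = Iα with I = ½MR².
With a = αR: T = (I/R²)a = (1/2)M a, so Mg = (1 + 0.5000)Ma.
a = g/(1 + 0.5000) = 9.81/1.500 = 6.540 m/s².

a ≈ 6.54 m/s²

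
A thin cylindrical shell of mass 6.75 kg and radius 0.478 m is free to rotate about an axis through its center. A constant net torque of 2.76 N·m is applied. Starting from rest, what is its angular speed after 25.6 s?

I = MR² = (6.75)(0.478)² = 1.542 kg·m².
α = τ/I = 2.76/1.542 = 1.790 rad/s².
ω = ω₀ + αt = 0 + (1.790)(25.6) = 45.81 rad/s.

ω ≈ 45.8 rad/s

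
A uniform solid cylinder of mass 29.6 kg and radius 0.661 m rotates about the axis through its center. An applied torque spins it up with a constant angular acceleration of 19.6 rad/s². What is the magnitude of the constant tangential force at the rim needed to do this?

F ≈ 192 N

I = ½MR² = (1/2)(29.6)(0.661)² = 6.466 kg·m².
The required torque is τ = Iα = (6.466)(19.60) = 126.7 N·m.
A tangential force at the rim gives τ = FR, so F = τ/R = 126.7/0.661 = 191.7 N.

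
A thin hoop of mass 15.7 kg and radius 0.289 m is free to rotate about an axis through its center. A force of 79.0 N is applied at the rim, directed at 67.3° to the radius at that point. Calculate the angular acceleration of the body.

α ≈ 16.1 rad/s²

I = MR² = (15.7)(0.289)² = 1.311 kg·m².
Only the tangential component produces torque: τ = F R sinθ = (79.0)(0.289) sin 67.3° = 21.06 N·m.
Newton's second law for rotation, τ = Iα, gives α = τ/I = 21.06/1.311 = 16.06 rad/s².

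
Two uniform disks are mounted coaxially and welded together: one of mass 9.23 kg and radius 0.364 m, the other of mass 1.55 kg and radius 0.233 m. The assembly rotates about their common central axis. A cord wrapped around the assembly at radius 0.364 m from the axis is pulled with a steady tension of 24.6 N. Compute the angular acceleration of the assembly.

α ≈ 13.7 rad/s²

I = ½M₁R₁² + ½M₂R₂² = ½(9.23)(0.364)² + ½(1.55)(0.233)² = 0.6535 kg·m².
τ = F r = (24.6)(0.364) = 8.954 N·m.
α = τ/I = 8.954/0.6535 = 13.70 rad/s².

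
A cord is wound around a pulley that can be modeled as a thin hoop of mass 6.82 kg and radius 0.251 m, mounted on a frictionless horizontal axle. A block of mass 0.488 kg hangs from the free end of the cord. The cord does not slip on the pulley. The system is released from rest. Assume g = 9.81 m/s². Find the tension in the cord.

I = MR² = (6.82)(0.251)² = 0.4297 kg·m².
Block: mg − T = ma. Pulley: TR = Iα. No-slip: a = αR, so T = (I/R²)a = 6.820·a.
Then mg = (m + 6.820)a, so a = (0.488)(9.81)/(0.488 + 6.820) = 0.6551 m/s².
T = 6.820·a = 4.468 N.

T ≈ 4.47 N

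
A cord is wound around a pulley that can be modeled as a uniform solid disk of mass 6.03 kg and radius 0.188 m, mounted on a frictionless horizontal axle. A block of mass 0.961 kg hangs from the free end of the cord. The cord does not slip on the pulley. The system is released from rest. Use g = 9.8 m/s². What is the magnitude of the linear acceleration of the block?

a ≈ 2.37 m/s²

I = ½MR² = (1/2)(6.03)(0.188)² = 0.1066 kg·m².
Block: mg − T = ma. Pulley: TR = Iα. No-slip: a = αR, so T = (I/R²)a = 3.015·a.
Then mg = (m + 3.015)a, so a = (0.961)(9.8)/(0.961 + 3.015) = 2.369 m/s².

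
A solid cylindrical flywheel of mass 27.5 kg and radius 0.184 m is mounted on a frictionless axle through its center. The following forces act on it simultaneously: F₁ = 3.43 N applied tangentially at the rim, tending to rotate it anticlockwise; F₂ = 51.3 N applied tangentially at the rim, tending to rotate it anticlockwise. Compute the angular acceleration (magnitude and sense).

I = ½MR² = (1/2)(27.5)(0.184)² = 0.4655 kg·m².
Taking anticlockwise as positive: τ₁ = +(3.43)(0.184) = +0.6311 N·m; τ₂ = +(51.3)(0.184) = +9.439 N·m.
Net torque τ = 10.07 N·m.
α = τ/I = 10.07/0.4655 = 21.63 rad/s².

α ≈ 21.6 rad/s², anticlockwise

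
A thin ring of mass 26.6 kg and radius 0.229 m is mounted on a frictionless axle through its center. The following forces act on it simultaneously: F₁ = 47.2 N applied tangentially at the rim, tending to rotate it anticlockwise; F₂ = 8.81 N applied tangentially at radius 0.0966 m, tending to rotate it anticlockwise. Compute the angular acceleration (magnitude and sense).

I = MR² = (26.6)(0.229)² = 1.395 kg·m².
Taking anticlockwise as positive: τ₁ = +(47.2)(0.229) = +10.81 N·m; τ₂ = +(8.81)(0.0966) = +0.8510 N·m.
Net torque τ = 11.66 N·m.
α = τ/I = 11.66/1.395 = 8.359 rad/s².

α ≈ 8.36 rad/s², anticlockwise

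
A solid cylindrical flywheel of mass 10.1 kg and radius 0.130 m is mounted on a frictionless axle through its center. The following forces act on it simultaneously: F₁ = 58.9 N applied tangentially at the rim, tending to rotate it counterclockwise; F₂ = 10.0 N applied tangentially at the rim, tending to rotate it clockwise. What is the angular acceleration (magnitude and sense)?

α ≈ 74.5 rad/s², counterclockwise

I = ½MR² = (1/2)(10.1)(0.130)² = 0.08535 kg·m².
Taking counterclockwise as positive: τ₁ = +(58.9)(0.130) = +7.657 N·m; τ₂ = −(10.0)(0.130) = −1.300 N·m.
Net torque τ = 6.357 N·m.
α = τ/I = 6.357/0.08535 = 74.49 rad/s².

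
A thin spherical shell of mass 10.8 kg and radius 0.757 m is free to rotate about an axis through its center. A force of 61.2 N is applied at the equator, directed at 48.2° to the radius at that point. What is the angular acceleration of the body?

α ≈ 8.37 rad/s²

I = (2/3)MR² = (2/3)(10.8)(0.757)² = 4.126 kg·m².
Only the tangential component produces torque: τ = F R sinθ = (61.2)(0.757) sin 48.2° = 34.54 N·m.
Newton's second law for rotation, τ = Iα, gives α = τ/I = 34.54/4.126 = 8.371 rad/s².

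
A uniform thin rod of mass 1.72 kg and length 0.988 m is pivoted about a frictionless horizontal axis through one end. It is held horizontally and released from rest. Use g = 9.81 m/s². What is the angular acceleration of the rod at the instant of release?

α ≈ 14.9 rad/s²

About the pivot, I = (1/3)ML² = (1/3)(1.72)(0.988)² = 0.5597 kg·m².
The weight acts at the center, a distance L/2 = 0.4940 m from the pivot; τ = Mg(L/2) = 8.335 N·m.
α = τ/I = 8.335/0.5597 = 14.89 rad/s².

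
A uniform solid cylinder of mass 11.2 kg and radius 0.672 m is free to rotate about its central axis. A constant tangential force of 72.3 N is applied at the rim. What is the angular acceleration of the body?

α ≈ 19.2 rad/s²

I = ½MR² = (1/2)(11.2)(0.672)² = 2.529 kg·m².
τ = F R = (72.3)(0.672) = 48.59 N·m.
Newton's second law for rotation, τ = Iα, gives α = τ/I = 48.59/2.529 = 19.21 rad/s².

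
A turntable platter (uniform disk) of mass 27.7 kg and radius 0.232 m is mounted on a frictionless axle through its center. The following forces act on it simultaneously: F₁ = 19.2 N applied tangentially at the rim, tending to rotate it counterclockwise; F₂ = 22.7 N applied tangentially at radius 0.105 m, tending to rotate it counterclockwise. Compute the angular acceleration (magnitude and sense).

α ≈ 9.17 rad/s², counterclockwise

I = ½MR² = (1/2)(27.7)(0.232)² = 0.7455 kg·m².
Taking counterclockwise as positive: τ₁ = +(19.2)(0.232) = +4.454 N·m; τ₂ = +(22.7)(0.105) = +2.383 N·m.
Net torque τ = 6.838 N·m.
α = τ/I = 6.838/0.7455 = 9.173 rad/s².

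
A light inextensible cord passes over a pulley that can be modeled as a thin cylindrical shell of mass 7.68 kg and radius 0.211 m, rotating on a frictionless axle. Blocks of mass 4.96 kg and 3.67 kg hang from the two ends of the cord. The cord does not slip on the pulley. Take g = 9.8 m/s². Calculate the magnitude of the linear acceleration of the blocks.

I = MR² = (7.68)(0.211)² = 0.3419 kg·m².
Heavier block: m₁g − T₁ = m₁a. Lighter block: T₂ − m₂g = m₂a.
Pulley: (T₁ − T₂)R = Iα = I(a/R), so T₁ − T₂ = (I/R²)a = 1·M_p a = 7.680·a.
Adding the three: (m₁ − m₂)g = (m₁ + m₂ + 7.680)a, so a = (4.96 − 3.67)(9.8)/(4.96 + 3.67 + 7.680) = 0.7751 m/s².

a ≈ 0.775 m/s²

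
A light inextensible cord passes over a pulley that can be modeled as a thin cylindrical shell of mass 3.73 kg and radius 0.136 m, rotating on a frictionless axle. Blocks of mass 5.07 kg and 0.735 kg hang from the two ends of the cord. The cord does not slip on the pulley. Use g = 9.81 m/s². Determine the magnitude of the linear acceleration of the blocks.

a ≈ 4.46 m/s²

I = MR² = (3.73)(0.136)² = 0.06899 kg·m².
Heavier block: m₁g − T₁ = m₁a. Lighter block: T₂ − m₂g = m₂a.
Pulley: (T₁ − T₂)R = Iα = I(a/R), so T₁ − T₂ = (I/R²)a = 1·M_p a = 3.730·a.
Adding the three: (m₁ − m₂)g = (m₁ + m₂ + 3.730)a, so a = (5.07 − 0.735)(9.81)/(5.07 + 0.735 + 3.730) = 4.460 m/s².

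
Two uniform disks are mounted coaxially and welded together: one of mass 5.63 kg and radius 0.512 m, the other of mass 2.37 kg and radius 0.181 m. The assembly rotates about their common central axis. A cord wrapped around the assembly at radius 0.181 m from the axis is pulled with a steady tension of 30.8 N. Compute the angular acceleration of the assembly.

α ≈ 7.18 rad/s²

I = ½M₁R₁² + ½M₂R₂² = ½(5.63)(0.512)² + ½(2.37)(0.181)² = 0.7768 kg·m².
τ = F r = (30.8)(0.181) = 5.575 N·m.
α = τ/I = 5.575/0.7768 = 7.177 rad/s².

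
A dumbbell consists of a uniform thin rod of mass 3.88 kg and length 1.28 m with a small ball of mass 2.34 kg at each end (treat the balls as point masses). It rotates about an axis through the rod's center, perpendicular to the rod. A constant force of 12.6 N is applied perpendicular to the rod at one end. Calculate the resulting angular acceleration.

I_rod = (1/12)ML² = (1/12)(3.88)(1.28)² = 0.5297 kg·m².
I_balls = 2·m·(L/2)² = 2(2.34)(0.6400)² = 1.917 kg·m².
Total I = 2.447 kg·m².
τ = F·(L/2) = (12.6)(0.640) = 8.064 N·m.
α = τ/I = 8.064/2.447 = 3.296 rad/s².

α ≈ 3.30 rad/s²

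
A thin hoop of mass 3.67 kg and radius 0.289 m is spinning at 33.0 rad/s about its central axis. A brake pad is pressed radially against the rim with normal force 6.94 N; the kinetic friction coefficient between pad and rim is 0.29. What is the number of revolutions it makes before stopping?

I = MR² = (3.67)(0.289)² = 0.3065 kg·m².
Friction force f = μN = (0.29)(6.94) = 2.013 N at the rim; torque magnitude τ = fR = 0.5816 N·m, opposing ω.
|α| = τ/I = 0.5816/0.3065 = 1.898 rad/s² (deceleration).
ω² = ω₀² − 2|α|θ with ω = 0 ⇒ θ = ω₀²/(2|α|) = 286.9 rad = 45.67 rev.

≈ 45.7 revolutions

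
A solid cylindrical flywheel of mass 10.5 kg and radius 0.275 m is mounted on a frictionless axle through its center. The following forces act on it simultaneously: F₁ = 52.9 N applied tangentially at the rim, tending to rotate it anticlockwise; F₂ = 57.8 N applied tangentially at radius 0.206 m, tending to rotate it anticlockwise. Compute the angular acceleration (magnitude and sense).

I = ½MR² = (1/2)(10.5)(0.275)² = 0.3970 kg·m².
Taking anticlockwise as positive: τ₁ = +(52.9)(0.275) = +14.55 N·m; τ₂ = +(57.8)(0.206) = +11.91 N·m.
Net torque τ = 26.45 N·m.
α = τ/I = 26.45/0.3970 = 66.63 rad/s².

α ≈ 66.6 rad/s², anticlockwise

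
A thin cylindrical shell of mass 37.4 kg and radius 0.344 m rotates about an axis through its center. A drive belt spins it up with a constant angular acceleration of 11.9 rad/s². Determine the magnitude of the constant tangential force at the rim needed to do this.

I = MR² = (37.4)(0.344)² = 4.426 kg·m².
The required torque is τ = Iα = (4.426)(11.90) = 52.67 N·m.
A tangential force at the rim gives τ = FR, so F = τ/R = 52.67/0.344 = 153.1 N.

F ≈ 153 N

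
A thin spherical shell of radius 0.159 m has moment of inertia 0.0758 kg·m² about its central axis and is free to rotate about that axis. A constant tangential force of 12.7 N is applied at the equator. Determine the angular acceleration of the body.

τ = F R = (12.7)(0.159) = 2.019 N·m.
Newton's second law for rotation, τ = Iα, gives α = τ/I = 2.019/0.07580 = 26.64 rad/s².

α ≈ 26.6 rad/s²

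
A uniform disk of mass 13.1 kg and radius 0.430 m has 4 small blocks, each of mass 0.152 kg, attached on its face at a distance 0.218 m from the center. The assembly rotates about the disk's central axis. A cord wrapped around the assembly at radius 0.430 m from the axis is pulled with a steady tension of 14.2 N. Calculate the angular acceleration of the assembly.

α ≈ 4.92 rad/s²

I_disk = ½MR² = ½(13.1)(0.430)² = 1.211 kg·m².
I_blocks = 4·m·r² = 4(0.152)(0.218)² = 0.02889 kg·m².
Total I = 1.240 kg·m².
τ = F r = (14.2)(0.430) = 6.106 N·m.
α = τ/I = 6.106/1.240 = 4.924 rad/s².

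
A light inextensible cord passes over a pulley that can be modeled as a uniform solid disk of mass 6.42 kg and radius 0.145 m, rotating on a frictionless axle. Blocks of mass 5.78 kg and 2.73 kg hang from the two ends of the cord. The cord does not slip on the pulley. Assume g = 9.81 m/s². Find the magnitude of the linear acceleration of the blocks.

a ≈ 2.55 m/s²

I = ½MR² = (1/2)(6.42)(0.145)² = 0.06749 kg·m².
Heavier block: m₁g − T₁ = m₁a. Lighter block: T₂ − m₂g = m₂a.
Pulley: (T₁ − T₂)R = Iα = I(a/R), so T₁ − T₂ = (I/R²)a = (1/2)M_p a = 3.210·a.
Adding the three: (m₁ − m₂)g = (m₁ + m₂ + 3.210)a, so a = (5.78 − 2.73)(9.81)/(5.78 + 2.73 + 3.210) = 2.553 m/s².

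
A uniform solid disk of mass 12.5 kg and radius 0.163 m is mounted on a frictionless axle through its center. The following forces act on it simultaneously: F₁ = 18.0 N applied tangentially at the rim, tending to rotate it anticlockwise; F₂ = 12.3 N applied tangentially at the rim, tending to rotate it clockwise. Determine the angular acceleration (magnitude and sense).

α ≈ 5.60 rad/s², anticlockwise

I = ½MR² = (1/2)(12.5)(0.163)² = 0.1661 kg·m².
Taking anticlockwise as positive: τ₁ = +(18.0)(0.163) = +2.934 N·m; τ₂ = −(12.3)(0.163) = −2.005 N·m.
Net torque τ = 0.9291 N·m.
α = τ/I = 0.9291/0.1661 = 5.595 rad/s².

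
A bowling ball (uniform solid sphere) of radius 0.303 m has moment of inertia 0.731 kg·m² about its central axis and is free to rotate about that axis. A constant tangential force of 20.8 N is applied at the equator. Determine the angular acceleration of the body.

α ≈ 8.62 rad/s²

τ = F R = (20.8)(0.303) = 6.302 N·m.
From τ = Iα: α = 6.302/0.7310 = 8.622 rad/s².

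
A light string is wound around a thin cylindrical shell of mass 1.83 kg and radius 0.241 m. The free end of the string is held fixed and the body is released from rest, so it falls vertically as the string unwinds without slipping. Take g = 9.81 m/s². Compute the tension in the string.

T ≈ 8.98 N

Translation: Mg − T = Ma. Rotation about the center: TR = Iα with I = MR².
With a = αR: T = (I/R²)a = M a, so Mg = (1 + 1.000)Ma.
a = g/(1 + 1.000) = 9.81/2.000 = 4.905 m/s².
T = 1.000·M·a = (1.000)(1.83)(4.905) = 8.976 N.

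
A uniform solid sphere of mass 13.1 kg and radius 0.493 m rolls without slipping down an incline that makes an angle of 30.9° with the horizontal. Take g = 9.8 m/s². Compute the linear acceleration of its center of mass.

a ≈ 3.59 m/s²

Translation along the incline: Mg sinθ − f = Ma.
Rotation about the center: fR = Iα with I = (2/5)MR². No-slip gives a = αR, so f = (I/R²)a = (2/5)M a.
Substituting: Mg sinθ = (1 + 0.4000)Ma, so a = g sinθ/(1 + 0.4000) = (9.8) sin 30.9° / 1.400 = 3.595 m/s².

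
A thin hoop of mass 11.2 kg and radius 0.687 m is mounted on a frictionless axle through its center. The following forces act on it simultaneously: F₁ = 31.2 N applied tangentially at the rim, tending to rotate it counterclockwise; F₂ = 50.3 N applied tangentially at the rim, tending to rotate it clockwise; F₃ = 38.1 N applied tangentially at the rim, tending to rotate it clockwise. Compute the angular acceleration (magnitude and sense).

I = MR² = (11.2)(0.687)² = 5.286 kg·m².
Taking counterclockwise as positive: τ₁ = +(31.2)(0.687) = +21.43 N·m; τ₂ = −(50.3)(0.687) = −34.56 N·m; τ₃ = −(38.1)(0.687) = −26.17 N·m.
Net torque τ = -39.30 N·m.
α = τ/I = -39.30/5.286 = -7.434 rad/s².

α ≈ 7.43 rad/s², clockwise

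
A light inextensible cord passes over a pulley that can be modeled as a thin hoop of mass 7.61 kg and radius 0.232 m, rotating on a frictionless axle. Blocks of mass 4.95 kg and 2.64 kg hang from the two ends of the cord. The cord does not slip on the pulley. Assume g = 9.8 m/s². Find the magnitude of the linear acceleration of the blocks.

a ≈ 1.49 m/s²

I = MR² = (7.61)(0.232)² = 0.4096 kg·m².
Heavier block: m₁g − T₁ = m₁a. Lighter block: T₂ − m₂g = m₂a.
Pulley: (T₁ − T₂)R = Iα = I(a/R), so T₁ − T₂ = (I/R²)a = 1·M_p a = 7.610·a.
Adding the three: (m₁ − m₂)g = (m₁ + m₂ + 7.610)a, so a = (4.95 − 2.64)(9.8)/(4.95 + 2.64 + 7.610) = 1.489 m/s².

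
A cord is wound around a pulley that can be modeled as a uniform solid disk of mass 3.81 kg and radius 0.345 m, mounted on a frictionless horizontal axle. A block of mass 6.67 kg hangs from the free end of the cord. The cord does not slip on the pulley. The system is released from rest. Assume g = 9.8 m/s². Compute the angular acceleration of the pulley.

α ≈ 22.1 rad/s²

I = ½MR² = (1/2)(3.81)(0.345)² = 0.2267 kg·m².
Block: mg − T = ma. Pulley: TR = Iα. No-slip: a = αR, so T = (I/R²)a = 1.905·a.
Then mg = (m + 1.905)a, so a = (6.67)(9.8)/(6.67 + 1.905) = 7.623 m/s².
α = a/R = 7.623/0.345 = 22.10 rad/s².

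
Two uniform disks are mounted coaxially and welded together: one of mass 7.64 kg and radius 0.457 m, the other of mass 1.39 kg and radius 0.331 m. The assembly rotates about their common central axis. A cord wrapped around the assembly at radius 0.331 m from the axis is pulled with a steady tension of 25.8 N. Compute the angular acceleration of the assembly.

α ≈ 9.77 rad/s²

I = ½M₁R₁² + ½M₂R₂² = ½(7.64)(0.457)² + ½(1.39)(0.331)² = 0.8739 kg·m².
τ = F r = (25.8)(0.331) = 8.540 N·m.
α = τ/I = 8.540/0.8739 = 9.772 rad/s².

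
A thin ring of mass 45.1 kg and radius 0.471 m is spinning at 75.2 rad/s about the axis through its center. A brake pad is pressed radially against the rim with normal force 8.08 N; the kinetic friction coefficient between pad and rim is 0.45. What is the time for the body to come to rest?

t ≈ 439 s

I = MR² = (45.1)(0.471)² = 10.01 kg·m².
Friction force f = μN = (0.45)(8.08) = 3.636 N at the rim; torque magnitude τ = fR = 1.713 N·m, opposing ω.
|α| = τ/I = 1.713/10.01 = 0.1712 rad/s² (deceleration).
0 = ω₀ − |α|t ⇒ t = ω₀/|α| = 75.2/0.1712 = 439.3 s.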